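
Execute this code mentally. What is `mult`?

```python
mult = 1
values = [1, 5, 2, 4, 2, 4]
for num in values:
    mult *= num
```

Let's trace through this code step by step.

Initialize: mult = 1
Initialize: values = [1, 5, 2, 4, 2, 4]
Entering loop: for num in values:

After execution: mult = 320
320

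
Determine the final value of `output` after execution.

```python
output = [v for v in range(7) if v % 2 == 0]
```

Let's trace through this code step by step.

Initialize: output = [v for v in range(7) if v % 2 == 0]

After execution: output = [0, 2, 4, 6]
[0, 2, 4, 6]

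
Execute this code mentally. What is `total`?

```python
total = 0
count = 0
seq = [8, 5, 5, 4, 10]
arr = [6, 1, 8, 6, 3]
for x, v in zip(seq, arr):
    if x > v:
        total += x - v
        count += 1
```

Let's trace through this code step by step.

Initialize: total = 0
Initialize: count = 0
Initialize: seq = [8, 5, 5, 4, 10]
Initialize: arr = [6, 1, 8, 6, 3]
Entering loop: for x, v in zip(seq, arr):

After execution: total = 13
13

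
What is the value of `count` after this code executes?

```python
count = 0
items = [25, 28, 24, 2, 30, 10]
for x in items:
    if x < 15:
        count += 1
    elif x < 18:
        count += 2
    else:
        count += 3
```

Let's trace through this code step by step.

Initialize: count = 0
Initialize: items = [25, 28, 24, 2, 30, 10]
Entering loop: for x in items:

After execution: count = 14
14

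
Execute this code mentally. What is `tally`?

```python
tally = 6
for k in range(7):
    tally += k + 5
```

Let's trace through this code step by step.

Initialize: tally = 6
Entering loop: for k in range(7):

After execution: tally = 62
62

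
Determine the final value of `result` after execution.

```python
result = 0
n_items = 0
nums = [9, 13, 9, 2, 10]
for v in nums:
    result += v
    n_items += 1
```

Let's trace through this code step by step.

Initialize: result = 0
Initialize: n_items = 0
Initialize: nums = [9, 13, 9, 2, 10]
Entering loop: for v in nums:

After execution: result = 43
43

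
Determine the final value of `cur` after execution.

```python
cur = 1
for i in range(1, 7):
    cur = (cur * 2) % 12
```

Let's trace through this code step by step.

Initialize: cur = 1
Entering loop: for i in range(1, 7):

After execution: cur = 4
4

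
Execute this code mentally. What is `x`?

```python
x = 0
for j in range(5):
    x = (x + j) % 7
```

Let's trace through this code step by step.

Initialize: x = 0
Entering loop: for j in range(5):

After execution: x = 3
3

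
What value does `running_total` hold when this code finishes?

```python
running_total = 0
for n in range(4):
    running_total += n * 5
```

Let's trace through this code step by step.

Initialize: running_total = 0
Entering loop: for n in range(4):

After execution: running_total = 30
30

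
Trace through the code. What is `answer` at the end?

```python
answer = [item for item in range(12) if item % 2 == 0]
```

Let's trace through this code step by step.

Initialize: answer = [item for item in range(12) if item % 2 == 0]

After execution: answer = [0, 2, 4, 6, 8, 10]
[0, 2, 4, 6, 8, 10]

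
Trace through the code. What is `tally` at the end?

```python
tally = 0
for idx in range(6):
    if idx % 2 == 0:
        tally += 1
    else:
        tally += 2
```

Let's trace through this code step by step.

Initialize: tally = 0
Entering loop: for idx in range(6):

After execution: tally = 9
9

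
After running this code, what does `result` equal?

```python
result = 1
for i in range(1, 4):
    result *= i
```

Let's trace through this code step by step.

Initialize: result = 1
Entering loop: for i in range(1, 4):

After execution: result = 6
6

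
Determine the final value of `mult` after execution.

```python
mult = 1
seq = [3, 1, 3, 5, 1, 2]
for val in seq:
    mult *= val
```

Let's trace through this code step by step.

Initialize: mult = 1
Initialize: seq = [3, 1, 3, 5, 1, 2]
Entering loop: for val in seq:

After execution: mult = 90
90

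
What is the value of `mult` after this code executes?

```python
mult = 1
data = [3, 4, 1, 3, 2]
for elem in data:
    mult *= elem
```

Let's trace through this code step by step.

Initialize: mult = 1
Initialize: data = [3, 4, 1, 3, 2]
Entering loop: for elem in data:

After execution: mult = 72
72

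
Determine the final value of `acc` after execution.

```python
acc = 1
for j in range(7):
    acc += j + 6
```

Let's trace through this code step by step.

Initialize: acc = 1
Entering loop: for j in range(7):

After execution: acc = 64
64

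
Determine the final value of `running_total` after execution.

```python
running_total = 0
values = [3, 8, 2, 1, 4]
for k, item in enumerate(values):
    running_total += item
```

Let's trace through this code step by step.

Initialize: running_total = 0
Initialize: values = [3, 8, 2, 1, 4]
Entering loop: for k, item in enumerate(values):

After execution: running_total = 18
18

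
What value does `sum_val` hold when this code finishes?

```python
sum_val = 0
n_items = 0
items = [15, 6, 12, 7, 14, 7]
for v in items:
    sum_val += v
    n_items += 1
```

Let's trace through this code step by step.

Initialize: sum_val = 0
Initialize: n_items = 0
Initialize: items = [15, 6, 12, 7, 14, 7]
Entering loop: for v in items:

After execution: sum_val = 61
61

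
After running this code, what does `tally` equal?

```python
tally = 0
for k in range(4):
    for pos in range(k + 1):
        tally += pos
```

Let's trace through this code step by step.

Initialize: tally = 0
Entering loop: for k in range(4):

After execution: tally = 10
10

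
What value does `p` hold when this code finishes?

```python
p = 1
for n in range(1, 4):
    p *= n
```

Let's trace through this code step by step.

Initialize: p = 1
Entering loop: for n in range(1, 4):

After execution: p = 6
6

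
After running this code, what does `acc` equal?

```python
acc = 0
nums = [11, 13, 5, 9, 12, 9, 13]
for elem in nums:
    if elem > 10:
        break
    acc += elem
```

Let's trace through this code step by step.

Initialize: acc = 0
Initialize: nums = [11, 13, 5, 9, 12, 9, 13]
Entering loop: for elem in nums:

After execution: acc = 0
0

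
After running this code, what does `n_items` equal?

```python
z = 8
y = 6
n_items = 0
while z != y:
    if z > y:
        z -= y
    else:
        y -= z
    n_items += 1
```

Let's trace through this code step by step.

Initialize: z = 8
Initialize: y = 6
Initialize: n_items = 0
Entering loop: while z != y:

After execution: n_items = 3
3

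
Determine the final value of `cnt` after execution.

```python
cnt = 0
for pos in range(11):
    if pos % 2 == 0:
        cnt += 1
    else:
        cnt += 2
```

Let's trace through this code step by step.

Initialize: cnt = 0
Entering loop: for pos in range(11):

After execution: cnt = 16
16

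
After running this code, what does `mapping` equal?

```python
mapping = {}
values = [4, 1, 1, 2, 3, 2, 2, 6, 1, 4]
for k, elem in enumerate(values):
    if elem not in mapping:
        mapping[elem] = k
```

Let's trace through this code step by step.

Initialize: mapping = {}
Initialize: values = [4, 1, 1, 2, 3, 2, 2, 6, 1, 4]
Entering loop: for k, elem in enumerate(values):

After execution: mapping = {4: 0, 1: 1, 2: 3, 3: 4, 6: 7}
{4: 0, 1: 1, 2: 3, 3: 4, 6: 7}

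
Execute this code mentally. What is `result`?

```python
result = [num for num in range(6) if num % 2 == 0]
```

Let's trace through this code step by step.

Initialize: result = [num for num in range(6) if num % 2 == 0]

After execution: result = [0, 2, 4]
[0, 2, 4]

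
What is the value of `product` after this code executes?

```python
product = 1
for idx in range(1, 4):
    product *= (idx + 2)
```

Let's trace through this code step by step.

Initialize: product = 1
Entering loop: for idx in range(1, 4):

After execution: product = 60
60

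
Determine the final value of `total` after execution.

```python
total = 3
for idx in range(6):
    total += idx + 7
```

Let's trace through this code step by step.

Initialize: total = 3
Entering loop: for idx in range(6):

After execution: total = 60
60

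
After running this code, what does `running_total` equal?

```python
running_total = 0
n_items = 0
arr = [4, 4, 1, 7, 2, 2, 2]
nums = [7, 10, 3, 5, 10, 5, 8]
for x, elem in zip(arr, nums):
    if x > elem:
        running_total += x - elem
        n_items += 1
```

Let's trace through this code step by step.

Initialize: running_total = 0
Initialize: n_items = 0
Initialize: arr = [4, 4, 1, 7, 2, 2, 2]
Initialize: nums = [7, 10, 3, 5, 10, 5, 8]
Entering loop: for x, elem in zip(arr, nums):

After execution: running_total = 2
2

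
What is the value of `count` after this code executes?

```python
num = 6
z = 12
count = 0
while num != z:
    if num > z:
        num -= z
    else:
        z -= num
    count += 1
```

Let's trace through this code step by step.

Initialize: num = 6
Initialize: z = 12
Initialize: count = 0
Entering loop: while num != z:

After execution: count = 1
1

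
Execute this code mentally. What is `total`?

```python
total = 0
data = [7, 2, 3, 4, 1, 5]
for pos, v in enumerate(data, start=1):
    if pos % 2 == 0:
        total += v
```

Let's trace through this code step by step.

Initialize: total = 0
Initialize: data = [7, 2, 3, 4, 1, 5]
Entering loop: for pos, v in enumerate(data, start=1):

After execution: total = 11
11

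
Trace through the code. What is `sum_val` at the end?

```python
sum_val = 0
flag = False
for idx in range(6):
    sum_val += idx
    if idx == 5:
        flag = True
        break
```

Let's trace through this code step by step.

Initialize: sum_val = 0
Initialize: flag = False
Entering loop: for idx in range(6):

After execution: sum_val = 15
15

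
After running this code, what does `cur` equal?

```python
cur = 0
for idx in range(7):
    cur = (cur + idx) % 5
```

Let's trace through this code step by step.

Initialize: cur = 0
Entering loop: for idx in range(7):

After execution: cur = 1
1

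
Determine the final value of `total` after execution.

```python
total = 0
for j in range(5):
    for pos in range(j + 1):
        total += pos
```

Let's trace through this code step by step.

Initialize: total = 0
Entering loop: for j in range(5):

After execution: total = 20
20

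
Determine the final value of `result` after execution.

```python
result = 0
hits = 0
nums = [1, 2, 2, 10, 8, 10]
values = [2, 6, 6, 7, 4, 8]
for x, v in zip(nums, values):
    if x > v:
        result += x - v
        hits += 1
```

Let's trace through this code step by step.

Initialize: result = 0
Initialize: hits = 0
Initialize: nums = [1, 2, 2, 10, 8, 10]
Initialize: values = [2, 6, 6, 7, 4, 8]
Entering loop: for x, v in zip(nums, values):

After execution: result = 9
9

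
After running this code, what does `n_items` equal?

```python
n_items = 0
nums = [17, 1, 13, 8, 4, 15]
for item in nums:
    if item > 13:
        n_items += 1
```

Let's trace through this code step by step.

Initialize: n_items = 0
Initialize: nums = [17, 1, 13, 8, 4, 15]
Entering loop: for item in nums:

After execution: n_items = 2
2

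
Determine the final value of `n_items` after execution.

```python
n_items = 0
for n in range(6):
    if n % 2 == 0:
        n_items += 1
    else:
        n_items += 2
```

Let's trace through this code step by step.

Initialize: n_items = 0
Entering loop: for n in range(6):

After execution: n_items = 9
9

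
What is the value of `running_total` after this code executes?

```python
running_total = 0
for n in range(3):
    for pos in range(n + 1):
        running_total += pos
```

Let's trace through this code step by step.

Initialize: running_total = 0
Entering loop: for n in range(3):

After execution: running_total = 4
4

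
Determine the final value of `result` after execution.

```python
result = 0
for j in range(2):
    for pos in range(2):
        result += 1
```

Let's trace through this code step by step.

Initialize: result = 0
Entering loop: for j in range(2):

After execution: result = 4
4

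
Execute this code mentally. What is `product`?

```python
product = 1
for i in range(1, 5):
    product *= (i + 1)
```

Let's trace through this code step by step.

Initialize: product = 1
Entering loop: for i in range(1, 5):

After execution: product = 120
120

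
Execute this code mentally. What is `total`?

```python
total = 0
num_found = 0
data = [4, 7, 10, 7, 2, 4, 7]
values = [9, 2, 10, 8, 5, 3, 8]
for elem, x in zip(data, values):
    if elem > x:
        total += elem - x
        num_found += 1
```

Let's trace through this code step by step.

Initialize: total = 0
Initialize: num_found = 0
Initialize: data = [4, 7, 10, 7, 2, 4, 7]
Initialize: values = [9, 2, 10, 8, 5, 3, 8]
Entering loop: for elem, x in zip(data, values):

After execution: total = 6
6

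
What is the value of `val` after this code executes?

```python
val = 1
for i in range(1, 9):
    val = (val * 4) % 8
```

Let's trace through this code step by step.

Initialize: val = 1
Entering loop: for i in range(1, 9):

After execution: val = 0
0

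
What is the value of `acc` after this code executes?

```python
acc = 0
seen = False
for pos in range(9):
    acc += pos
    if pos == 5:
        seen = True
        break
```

Let's trace through this code step by step.

Initialize: acc = 0
Initialize: seen = False
Entering loop: for pos in range(9):

After execution: acc = 15
15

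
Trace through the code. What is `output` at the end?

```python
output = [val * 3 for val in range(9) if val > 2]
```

Let's trace through this code step by step.

Initialize: output = [val * 3 for val in range(9) if val > 2]

After execution: output = [9, 12, 15, 18, 21, 24]
[9, 12, 15, 18, 21, 24]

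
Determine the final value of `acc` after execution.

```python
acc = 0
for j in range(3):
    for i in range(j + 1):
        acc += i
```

Let's trace through this code step by step.

Initialize: acc = 0
Entering loop: for j in range(3):

After execution: acc = 4
4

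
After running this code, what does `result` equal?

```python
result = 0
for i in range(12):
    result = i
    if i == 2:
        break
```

Let's trace through this code step by step.

Initialize: result = 0
Entering loop: for i in range(12):

After execution: result = 2
2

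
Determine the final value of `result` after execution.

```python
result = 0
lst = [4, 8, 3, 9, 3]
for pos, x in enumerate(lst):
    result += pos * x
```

Let's trace through this code step by step.

Initialize: result = 0
Initialize: lst = [4, 8, 3, 9, 3]
Entering loop: for pos, x in enumerate(lst):

After execution: result = 53
53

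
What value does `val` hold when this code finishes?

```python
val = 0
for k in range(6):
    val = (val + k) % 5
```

Let's trace through this code step by step.

Initialize: val = 0
Entering loop: for k in range(6):

After execution: val = 0
0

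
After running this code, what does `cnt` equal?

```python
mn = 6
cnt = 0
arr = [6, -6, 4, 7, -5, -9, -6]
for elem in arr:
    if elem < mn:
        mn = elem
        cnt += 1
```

Let's trace through this code step by step.

Initialize: mn = 6
Initialize: cnt = 0
Initialize: arr = [6, -6, 4, 7, -5, -9, -6]
Entering loop: for elem in arr:

After execution: cnt = 2
2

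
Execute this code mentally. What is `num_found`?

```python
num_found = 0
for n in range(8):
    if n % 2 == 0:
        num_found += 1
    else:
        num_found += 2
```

Let's trace through this code step by step.

Initialize: num_found = 0
Entering loop: for n in range(8):

After execution: num_found = 12
12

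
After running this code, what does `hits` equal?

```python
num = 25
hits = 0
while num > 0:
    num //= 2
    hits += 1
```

Let's trace through this code step by step.

Initialize: num = 25
Initialize: hits = 0
Entering loop: while num > 0:

After execution: hits = 5
5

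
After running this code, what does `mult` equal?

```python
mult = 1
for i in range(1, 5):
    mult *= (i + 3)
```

Let's trace through this code step by step.

Initialize: mult = 1
Entering loop: for i in range(1, 5):

After execution: mult = 840
840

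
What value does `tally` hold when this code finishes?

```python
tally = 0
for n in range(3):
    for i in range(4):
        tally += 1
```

Let's trace through this code step by step.

Initialize: tally = 0
Entering loop: for n in range(3):

After execution: tally = 12
12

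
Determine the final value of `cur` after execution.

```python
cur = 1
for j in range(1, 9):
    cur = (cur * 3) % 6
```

Let's trace through this code step by step.

Initialize: cur = 1
Entering loop: for j in range(1, 9):

After execution: cur = 3
3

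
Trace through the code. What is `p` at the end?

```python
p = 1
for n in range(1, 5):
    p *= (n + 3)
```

Let's trace through this code step by step.

Initialize: p = 1
Entering loop: for n in range(1, 5):

After execution: p = 840
840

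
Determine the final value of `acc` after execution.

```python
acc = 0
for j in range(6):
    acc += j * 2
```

Let's trace through this code step by step.

Initialize: acc = 0
Entering loop: for j in range(6):

After execution: acc = 30
30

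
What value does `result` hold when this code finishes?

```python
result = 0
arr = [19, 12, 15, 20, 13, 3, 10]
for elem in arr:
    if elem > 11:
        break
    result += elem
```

Let's trace through this code step by step.

Initialize: result = 0
Initialize: arr = [19, 12, 15, 20, 13, 3, 10]
Entering loop: for elem in arr:

After execution: result = 0
0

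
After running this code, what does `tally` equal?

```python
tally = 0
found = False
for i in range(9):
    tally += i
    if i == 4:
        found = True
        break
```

Let's trace through this code step by step.

Initialize: tally = 0
Initialize: found = False
Entering loop: for i in range(9):

After execution: tally = 10
10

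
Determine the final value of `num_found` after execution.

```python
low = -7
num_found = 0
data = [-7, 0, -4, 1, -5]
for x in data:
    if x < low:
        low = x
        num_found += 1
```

Let's trace through this code step by step.

Initialize: low = -7
Initialize: num_found = 0
Initialize: data = [-7, 0, -4, 1, -5]
Entering loop: for x in data:

After execution: num_found = 0
0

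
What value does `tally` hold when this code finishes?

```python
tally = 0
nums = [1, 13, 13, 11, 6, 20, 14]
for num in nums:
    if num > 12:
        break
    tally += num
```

Let's trace through this code step by step.

Initialize: tally = 0
Initialize: nums = [1, 13, 13, 11, 6, 20, 14]
Entering loop: for num in nums:

After execution: tally = 1
1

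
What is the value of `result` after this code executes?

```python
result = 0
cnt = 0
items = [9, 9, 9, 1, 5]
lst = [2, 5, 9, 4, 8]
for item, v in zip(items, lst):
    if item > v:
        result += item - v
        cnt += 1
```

Let's trace through this code step by step.

Initialize: result = 0
Initialize: cnt = 0
Initialize: items = [9, 9, 9, 1, 5]
Initialize: lst = [2, 5, 9, 4, 8]
Entering loop: for item, v in zip(items, lst):

After execution: result = 11
11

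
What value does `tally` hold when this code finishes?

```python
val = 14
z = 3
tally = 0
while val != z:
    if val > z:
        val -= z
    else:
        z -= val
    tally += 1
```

Let's trace through this code step by step.

Initialize: val = 14
Initialize: z = 3
Initialize: tally = 0
Entering loop: while val != z:

After execution: tally = 6
6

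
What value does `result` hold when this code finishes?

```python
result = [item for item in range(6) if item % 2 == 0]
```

Let's trace through this code step by step.

Initialize: result = [item for item in range(6) if item % 2 == 0]

After execution: result = [0, 2, 4]
[0, 2, 4]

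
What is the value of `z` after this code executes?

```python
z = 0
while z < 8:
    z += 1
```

Let's trace through this code step by step.

Initialize: z = 0
Entering loop: while z < 8:

After execution: z = 8
8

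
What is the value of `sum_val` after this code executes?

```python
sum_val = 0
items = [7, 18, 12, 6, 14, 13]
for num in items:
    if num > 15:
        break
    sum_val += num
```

Let's trace through this code step by step.

Initialize: sum_val = 0
Initialize: items = [7, 18, 12, 6, 14, 13]
Entering loop: for num in items:

After execution: sum_val = 7
7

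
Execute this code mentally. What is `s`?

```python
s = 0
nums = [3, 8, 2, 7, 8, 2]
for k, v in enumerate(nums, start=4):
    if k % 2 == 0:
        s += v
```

Let's trace through this code step by step.

Initialize: s = 0
Initialize: nums = [3, 8, 2, 7, 8, 2]
Entering loop: for k, v in enumerate(nums, start=4):

After execution: s = 13
13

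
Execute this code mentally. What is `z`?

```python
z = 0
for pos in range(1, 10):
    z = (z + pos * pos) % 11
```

Let's trace through this code step by step.

Initialize: z = 0
Entering loop: for pos in range(1, 10):

After execution: z = 10
10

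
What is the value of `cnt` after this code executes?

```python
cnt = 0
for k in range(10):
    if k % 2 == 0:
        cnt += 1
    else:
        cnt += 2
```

Let's trace through this code step by step.

Initialize: cnt = 0
Entering loop: for k in range(10):

After execution: cnt = 15
15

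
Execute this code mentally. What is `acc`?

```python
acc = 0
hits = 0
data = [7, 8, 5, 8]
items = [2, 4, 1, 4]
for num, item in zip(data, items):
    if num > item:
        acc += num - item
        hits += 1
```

Let's trace through this code step by step.

Initialize: acc = 0
Initialize: hits = 0
Initialize: data = [7, 8, 5, 8]
Initialize: items = [2, 4, 1, 4]
Entering loop: for num, item in zip(data, items):

After execution: acc = 17
17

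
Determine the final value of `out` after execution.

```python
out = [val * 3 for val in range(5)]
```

Let's trace through this code step by step.

Initialize: out = [val * 3 for val in range(5)]

After execution: out = [0, 3, 6, 9, 12]
[0, 3, 6, 9, 12]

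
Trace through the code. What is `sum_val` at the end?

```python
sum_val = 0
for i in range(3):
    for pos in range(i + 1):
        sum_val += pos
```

Let's trace through this code step by step.

Initialize: sum_val = 0
Entering loop: for i in range(3):

After execution: sum_val = 4
4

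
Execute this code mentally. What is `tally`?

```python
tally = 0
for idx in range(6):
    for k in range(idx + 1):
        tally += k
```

Let's trace through this code step by step.

Initialize: tally = 0
Entering loop: for idx in range(6):

After execution: tally = 35
35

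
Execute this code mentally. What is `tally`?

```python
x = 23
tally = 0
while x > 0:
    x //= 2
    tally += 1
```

Let's trace through this code step by step.

Initialize: x = 23
Initialize: tally = 0
Entering loop: while x > 0:

After execution: tally = 5
5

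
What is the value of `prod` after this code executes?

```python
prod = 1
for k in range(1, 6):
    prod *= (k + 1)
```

Let's trace through this code step by step.

Initialize: prod = 1
Entering loop: for k in range(1, 6):

After execution: prod = 720
720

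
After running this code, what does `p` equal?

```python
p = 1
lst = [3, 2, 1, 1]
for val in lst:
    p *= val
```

Let's trace through this code step by step.

Initialize: p = 1
Initialize: lst = [3, 2, 1, 1]
Entering loop: for val in lst:

After execution: p = 6
6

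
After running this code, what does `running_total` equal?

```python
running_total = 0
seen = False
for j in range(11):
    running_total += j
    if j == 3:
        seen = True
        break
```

Let's trace through this code step by step.

Initialize: running_total = 0
Initialize: seen = False
Entering loop: for j in range(11):

After execution: running_total = 6
6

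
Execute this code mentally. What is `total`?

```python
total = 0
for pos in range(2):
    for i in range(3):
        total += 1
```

Let's trace through this code step by step.

Initialize: total = 0
Entering loop: for pos in range(2):

After execution: total = 6
6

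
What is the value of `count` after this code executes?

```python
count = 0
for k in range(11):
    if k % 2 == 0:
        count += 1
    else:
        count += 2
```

Let's trace through this code step by step.

Initialize: count = 0
Entering loop: for k in range(11):

After execution: count = 16
16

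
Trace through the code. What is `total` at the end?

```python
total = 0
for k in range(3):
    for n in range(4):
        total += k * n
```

Let's trace through this code step by step.

Initialize: total = 0
Entering loop: for k in range(3):

After execution: total = 18
18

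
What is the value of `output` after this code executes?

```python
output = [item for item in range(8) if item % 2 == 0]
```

Let's trace through this code step by step.

Initialize: output = [item for item in range(8) if item % 2 == 0]

After execution: output = [0, 2, 4, 6]
[0, 2, 4, 6]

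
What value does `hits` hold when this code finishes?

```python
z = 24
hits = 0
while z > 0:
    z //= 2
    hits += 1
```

Let's trace through this code step by step.

Initialize: z = 24
Initialize: hits = 0
Entering loop: while z > 0:

After execution: hits = 5
5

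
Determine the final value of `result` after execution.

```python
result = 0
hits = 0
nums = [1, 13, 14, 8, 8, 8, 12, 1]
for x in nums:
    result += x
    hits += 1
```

Let's trace through this code step by step.

Initialize: result = 0
Initialize: hits = 0
Initialize: nums = [1, 13, 14, 8, 8, 8, 12, 1]
Entering loop: for x in nums:

After execution: result = 65
65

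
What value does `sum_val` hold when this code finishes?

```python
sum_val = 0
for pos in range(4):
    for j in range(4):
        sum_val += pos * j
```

Let's trace through this code step by step.

Initialize: sum_val = 0
Entering loop: for pos in range(4):

After execution: sum_val = 36
36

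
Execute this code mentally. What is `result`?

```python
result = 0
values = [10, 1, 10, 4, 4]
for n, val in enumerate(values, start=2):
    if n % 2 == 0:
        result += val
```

Let's trace through this code step by step.

Initialize: result = 0
Initialize: values = [10, 1, 10, 4, 4]
Entering loop: for n, val in enumerate(values, start=2):

After execution: result = 24
24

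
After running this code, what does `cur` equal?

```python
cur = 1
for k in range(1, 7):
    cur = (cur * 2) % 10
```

Let's trace through this code step by step.

Initialize: cur = 1
Entering loop: for k in range(1, 7):

After execution: cur = 4
4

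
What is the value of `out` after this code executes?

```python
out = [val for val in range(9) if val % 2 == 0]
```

Let's trace through this code step by step.

Initialize: out = [val for val in range(9) if val % 2 == 0]

After execution: out = [0, 2, 4, 6, 8]
[0, 2, 4, 6, 8]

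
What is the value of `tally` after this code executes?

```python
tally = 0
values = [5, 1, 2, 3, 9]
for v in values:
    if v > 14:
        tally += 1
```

Let's trace through this code step by step.

Initialize: tally = 0
Initialize: values = [5, 1, 2, 3, 9]
Entering loop: for v in values:

After execution: tally = 0
0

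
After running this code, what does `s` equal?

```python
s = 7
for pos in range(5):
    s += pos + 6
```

Let's trace through this code step by step.

Initialize: s = 7
Entering loop: for pos in range(5):

After execution: s = 47
47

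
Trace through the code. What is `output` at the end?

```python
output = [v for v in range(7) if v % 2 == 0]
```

Let's trace through this code step by step.

Initialize: output = [v for v in range(7) if v % 2 == 0]

After execution: output = [0, 2, 4, 6]
[0, 2, 4, 6]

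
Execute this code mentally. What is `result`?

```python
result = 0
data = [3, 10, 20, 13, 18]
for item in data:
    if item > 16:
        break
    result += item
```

Let's trace through this code step by step.

Initialize: result = 0
Initialize: data = [3, 10, 20, 13, 18]
Entering loop: for item in data:

After execution: result = 13
13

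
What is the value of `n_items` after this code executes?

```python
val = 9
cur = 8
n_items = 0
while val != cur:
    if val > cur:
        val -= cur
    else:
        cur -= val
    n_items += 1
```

Let's trace through this code step by step.

Initialize: val = 9
Initialize: cur = 8
Initialize: n_items = 0
Entering loop: while val != cur:

After execution: n_items = 8
8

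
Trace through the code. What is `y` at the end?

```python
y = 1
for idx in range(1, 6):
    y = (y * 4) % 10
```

Let's trace through this code step by step.

Initialize: y = 1
Entering loop: for idx in range(1, 6):

After execution: y = 4
4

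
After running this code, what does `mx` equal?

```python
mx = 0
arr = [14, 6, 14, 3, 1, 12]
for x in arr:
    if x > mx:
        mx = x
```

Let's trace through this code step by step.

Initialize: mx = 0
Initialize: arr = [14, 6, 14, 3, 1, 12]
Entering loop: for x in arr:

After execution: mx = 14
14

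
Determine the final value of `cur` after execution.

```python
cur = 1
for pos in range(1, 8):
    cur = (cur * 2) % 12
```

Let's trace through this code step by step.

Initialize: cur = 1
Entering loop: for pos in range(1, 8):

After execution: cur = 8
8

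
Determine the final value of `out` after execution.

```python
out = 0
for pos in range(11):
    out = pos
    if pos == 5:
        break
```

Let's trace through this code step by step.

Initialize: out = 0
Entering loop: for pos in range(11):

After execution: out = 5
5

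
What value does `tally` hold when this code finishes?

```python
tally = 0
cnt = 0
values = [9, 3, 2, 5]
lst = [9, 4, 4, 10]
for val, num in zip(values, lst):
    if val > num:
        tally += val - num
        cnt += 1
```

Let's trace through this code step by step.

Initialize: tally = 0
Initialize: cnt = 0
Initialize: values = [9, 3, 2, 5]
Initialize: lst = [9, 4, 4, 10]
Entering loop: for val, num in zip(values, lst):

After execution: tally = 0
0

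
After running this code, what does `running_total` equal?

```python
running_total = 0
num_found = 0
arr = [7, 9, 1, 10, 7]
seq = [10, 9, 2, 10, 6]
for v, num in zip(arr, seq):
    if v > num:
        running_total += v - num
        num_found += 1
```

Let's trace through this code step by step.

Initialize: running_total = 0
Initialize: num_found = 0
Initialize: arr = [7, 9, 1, 10, 7]
Initialize: seq = [10, 9, 2, 10, 6]
Entering loop: for v, num in zip(arr, seq):

After execution: running_total = 1
1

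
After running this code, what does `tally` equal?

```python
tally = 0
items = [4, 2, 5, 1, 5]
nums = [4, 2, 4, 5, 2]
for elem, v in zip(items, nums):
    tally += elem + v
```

Let's trace through this code step by step.

Initialize: tally = 0
Initialize: items = [4, 2, 5, 1, 5]
Initialize: nums = [4, 2, 4, 5, 2]
Entering loop: for elem, v in zip(items, nums):

After execution: tally = 34
34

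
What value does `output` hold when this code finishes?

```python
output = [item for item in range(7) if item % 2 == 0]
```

Let's trace through this code step by step.

Initialize: output = [item for item in range(7) if item % 2 == 0]

After execution: output = [0, 2, 4, 6]
[0, 2, 4, 6]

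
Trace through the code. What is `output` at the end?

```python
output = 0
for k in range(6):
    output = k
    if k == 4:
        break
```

Let's trace through this code step by step.

Initialize: output = 0
Entering loop: for k in range(6):

After execution: output = 4
4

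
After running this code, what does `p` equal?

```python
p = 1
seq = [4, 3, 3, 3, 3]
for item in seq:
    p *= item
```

Let's trace through this code step by step.

Initialize: p = 1
Initialize: seq = [4, 3, 3, 3, 3]
Entering loop: for item in seq:

After execution: p = 324
324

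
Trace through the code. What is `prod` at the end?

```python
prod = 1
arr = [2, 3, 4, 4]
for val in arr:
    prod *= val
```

Let's trace through this code step by step.

Initialize: prod = 1
Initialize: arr = [2, 3, 4, 4]
Entering loop: for val in arr:

After execution: prod = 96
96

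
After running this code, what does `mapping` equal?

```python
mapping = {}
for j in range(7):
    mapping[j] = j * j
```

Let's trace through this code step by step.

Initialize: mapping = {}
Entering loop: for j in range(7):

After execution: mapping = {0: 0, 1: 1, 2: 4, 3: 9, 4: 16, 5: 25, 6: 36}
{0: 0, 1: 1, 2: 4, 3: 9, 4: 16, 5: 25, 6: 36}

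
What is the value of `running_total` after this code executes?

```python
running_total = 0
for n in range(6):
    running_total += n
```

Let's trace through this code step by step.

Initialize: running_total = 0
Entering loop: for n in range(6):

After execution: running_total = 15
15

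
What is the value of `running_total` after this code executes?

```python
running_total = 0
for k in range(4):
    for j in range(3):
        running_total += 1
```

Let's trace through this code step by step.

Initialize: running_total = 0
Entering loop: for k in range(4):

After execution: running_total = 12
12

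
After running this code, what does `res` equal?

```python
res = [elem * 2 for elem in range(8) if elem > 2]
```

Let's trace through this code step by step.

Initialize: res = [elem * 2 for elem in range(8) if elem > 2]

After execution: res = [6, 8, 10, 12, 14]
[6, 8, 10, 12, 14]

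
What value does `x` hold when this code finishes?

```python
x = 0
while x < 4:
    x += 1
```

Let's trace through this code step by step.

Initialize: x = 0
Entering loop: while x < 4:

After execution: x = 4
4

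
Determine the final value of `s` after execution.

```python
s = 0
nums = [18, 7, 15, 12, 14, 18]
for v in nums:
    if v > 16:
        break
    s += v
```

Let's trace through this code step by step.

Initialize: s = 0
Initialize: nums = [18, 7, 15, 12, 14, 18]
Entering loop: for v in nums:

After execution: s = 0
0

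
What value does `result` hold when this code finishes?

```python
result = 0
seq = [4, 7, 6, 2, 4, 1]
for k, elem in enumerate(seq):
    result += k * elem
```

Let's trace through this code step by step.

Initialize: result = 0
Initialize: seq = [4, 7, 6, 2, 4, 1]
Entering loop: for k, elem in enumerate(seq):

After execution: result = 46
46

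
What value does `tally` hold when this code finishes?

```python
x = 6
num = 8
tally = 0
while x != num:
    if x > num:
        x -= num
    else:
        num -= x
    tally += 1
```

Let's trace through this code step by step.

Initialize: x = 6
Initialize: num = 8
Initialize: tally = 0
Entering loop: while x != num:

After execution: tally = 3
3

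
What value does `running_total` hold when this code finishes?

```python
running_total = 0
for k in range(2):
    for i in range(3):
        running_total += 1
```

Let's trace through this code step by step.

Initialize: running_total = 0
Entering loop: for k in range(2):

After execution: running_total = 6
6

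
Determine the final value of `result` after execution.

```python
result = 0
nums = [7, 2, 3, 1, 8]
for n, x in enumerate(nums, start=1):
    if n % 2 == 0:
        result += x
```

Let's trace through this code step by step.

Initialize: result = 0
Initialize: nums = [7, 2, 3, 1, 8]
Entering loop: for n, x in enumerate(nums, start=1):

After execution: result = 3
3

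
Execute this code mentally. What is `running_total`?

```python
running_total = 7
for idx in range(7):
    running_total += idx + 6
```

Let's trace through this code step by step.

Initialize: running_total = 7
Entering loop: for idx in range(7):

After execution: running_total = 70
70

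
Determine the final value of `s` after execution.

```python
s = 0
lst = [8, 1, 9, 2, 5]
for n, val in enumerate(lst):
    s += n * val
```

Let's trace through this code step by step.

Initialize: s = 0
Initialize: lst = [8, 1, 9, 2, 5]
Entering loop: for n, val in enumerate(lst):

After execution: s = 45
45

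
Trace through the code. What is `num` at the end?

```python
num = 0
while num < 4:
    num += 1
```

Let's trace through this code step by step.

Initialize: num = 0
Entering loop: while num < 4:

After execution: num = 4
4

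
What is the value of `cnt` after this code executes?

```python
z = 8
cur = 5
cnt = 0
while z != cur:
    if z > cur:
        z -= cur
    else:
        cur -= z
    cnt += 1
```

Let's trace through this code step by step.

Initialize: z = 8
Initialize: cur = 5
Initialize: cnt = 0
Entering loop: while z != cur:

After execution: cnt = 4
4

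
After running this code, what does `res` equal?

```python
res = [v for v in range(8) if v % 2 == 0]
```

Let's trace through this code step by step.

Initialize: res = [v for v in range(8) if v % 2 == 0]

After execution: res = [0, 2, 4, 6]
[0, 2, 4, 6]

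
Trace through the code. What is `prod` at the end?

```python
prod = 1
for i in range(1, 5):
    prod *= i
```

Let's trace through this code step by step.

Initialize: prod = 1
Entering loop: for i in range(1, 5):

After execution: prod = 24
24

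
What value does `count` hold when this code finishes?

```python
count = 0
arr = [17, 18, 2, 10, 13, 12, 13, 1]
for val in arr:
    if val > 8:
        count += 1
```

Let's trace through this code step by step.

Initialize: count = 0
Initialize: arr = [17, 18, 2, 10, 13, 12, 13, 1]
Entering loop: for val in arr:

After execution: count = 6
6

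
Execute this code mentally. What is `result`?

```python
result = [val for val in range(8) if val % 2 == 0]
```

Let's trace through this code step by step.

Initialize: result = [val for val in range(8) if val % 2 == 0]

After execution: result = [0, 2, 4, 6]
[0, 2, 4, 6]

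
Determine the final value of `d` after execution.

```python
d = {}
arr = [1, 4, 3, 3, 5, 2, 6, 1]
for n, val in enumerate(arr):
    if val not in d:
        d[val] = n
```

Let's trace through this code step by step.

Initialize: d = {}
Initialize: arr = [1, 4, 3, 3, 5, 2, 6, 1]
Entering loop: for n, val in enumerate(arr):

After execution: d = {1: 0, 4: 1, 3: 2, 5: 4, 2: 5, 6: 6}
{1: 0, 4: 1, 3: 2, 5: 4, 2: 5, 6: 6}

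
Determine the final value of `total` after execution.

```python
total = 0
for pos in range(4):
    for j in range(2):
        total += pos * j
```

Let's trace through this code step by step.

Initialize: total = 0
Entering loop: for pos in range(4):

After execution: total = 6
6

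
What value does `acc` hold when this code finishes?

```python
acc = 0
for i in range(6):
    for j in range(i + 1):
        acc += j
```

Let's trace through this code step by step.

Initialize: acc = 0
Entering loop: for i in range(6):

After execution: acc = 35
35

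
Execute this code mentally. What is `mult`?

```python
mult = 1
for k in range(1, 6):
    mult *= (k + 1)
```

Let's trace through this code step by step.

Initialize: mult = 1
Entering loop: for k in range(1, 6):

After execution: mult = 720
720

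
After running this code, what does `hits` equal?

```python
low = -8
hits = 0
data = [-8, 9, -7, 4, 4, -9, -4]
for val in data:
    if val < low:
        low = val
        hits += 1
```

Let's trace through this code step by step.

Initialize: low = -8
Initialize: hits = 0
Initialize: data = [-8, 9, -7, 4, 4, -9, -4]
Entering loop: for val in data:

After execution: hits = 1
1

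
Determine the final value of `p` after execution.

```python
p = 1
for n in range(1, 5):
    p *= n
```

Let's trace through this code step by step.

Initialize: p = 1
Entering loop: for n in range(1, 5):

After execution: p = 24
24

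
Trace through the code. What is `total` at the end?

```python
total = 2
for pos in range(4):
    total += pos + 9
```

Let's trace through this code step by step.

Initialize: total = 2
Entering loop: for pos in range(4):

After execution: total = 44
44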